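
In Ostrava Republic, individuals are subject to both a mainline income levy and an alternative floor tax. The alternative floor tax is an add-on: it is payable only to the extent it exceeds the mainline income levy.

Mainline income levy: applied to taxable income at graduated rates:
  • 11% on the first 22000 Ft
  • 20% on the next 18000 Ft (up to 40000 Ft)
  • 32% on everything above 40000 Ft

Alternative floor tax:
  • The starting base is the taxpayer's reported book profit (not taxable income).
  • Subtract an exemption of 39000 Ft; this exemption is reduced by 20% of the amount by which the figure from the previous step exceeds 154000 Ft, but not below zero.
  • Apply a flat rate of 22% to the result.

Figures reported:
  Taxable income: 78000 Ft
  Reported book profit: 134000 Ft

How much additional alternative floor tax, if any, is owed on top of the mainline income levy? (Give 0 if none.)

2720 Ft

Mainline income levy:
  22000 Ft × 11% = 2420 Ft
  18000 Ft × 20% = 3600 Ft
  38000 Ft × 32% = 12160 Ft
  → 18180 Ft

Alternative floor tax:
  Base (reported book profit): 134000 Ft
  Exemption: 134000 Ft ≤ 154000 Ft, so full 39000 Ft applies
  Base: 134000 Ft − 39000 Ft = 95000 Ft
  95000 Ft × 22% = 20900 Ft

Excess of alternative floor tax over mainline income levy: 20900 Ft − 18180 Ft = 2720 Ft.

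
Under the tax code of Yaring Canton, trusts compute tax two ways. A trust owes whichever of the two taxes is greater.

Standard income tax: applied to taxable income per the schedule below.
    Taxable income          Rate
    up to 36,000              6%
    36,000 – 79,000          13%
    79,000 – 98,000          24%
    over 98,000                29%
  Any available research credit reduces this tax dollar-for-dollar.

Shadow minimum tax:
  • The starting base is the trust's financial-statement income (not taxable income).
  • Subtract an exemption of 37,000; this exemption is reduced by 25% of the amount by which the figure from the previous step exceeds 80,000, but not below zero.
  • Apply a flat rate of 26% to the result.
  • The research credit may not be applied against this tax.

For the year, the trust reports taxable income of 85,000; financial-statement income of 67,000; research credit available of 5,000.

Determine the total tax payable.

7,800

Standard income tax:
  36,000 × 6% = 2,160
  43,000 × 13% = 5,590
  6,000 × 24% = 1,440
  → 9,190
  Less research credit 5,000 → 4,190

Shadow minimum tax:
  Base (financial-statement income): 67,000
  Exemption: 67,000 ≤ 80,000, so full 37,000 applies
  Base: 67,000 − 37,000 = 30,000
  30,000 × 26% = 7,800

7,800 > 4,190, so the shadow minimum tax is the binding amount.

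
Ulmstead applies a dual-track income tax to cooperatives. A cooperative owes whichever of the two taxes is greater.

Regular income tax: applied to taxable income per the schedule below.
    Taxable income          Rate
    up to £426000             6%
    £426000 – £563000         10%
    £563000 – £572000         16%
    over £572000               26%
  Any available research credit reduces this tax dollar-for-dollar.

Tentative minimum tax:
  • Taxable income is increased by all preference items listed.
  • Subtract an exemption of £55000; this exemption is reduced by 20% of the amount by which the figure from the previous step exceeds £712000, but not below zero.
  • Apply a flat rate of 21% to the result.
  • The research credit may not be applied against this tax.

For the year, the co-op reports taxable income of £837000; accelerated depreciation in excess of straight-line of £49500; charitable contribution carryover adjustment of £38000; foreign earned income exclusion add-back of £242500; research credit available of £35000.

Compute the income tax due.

£245070

Regular income tax:
  £426000 × 6% = £25560
  £137000 × 10% = £13700
  £9000 × 16% = £1440
  £265000 × 26% = £68900
  → £109600
  Less research credit £35000 → £74600

Tentative minimum tax:
  Adjusted income: £837000 + £49500 + £38000 + £242500 = £1167000
  Exemption: 20% × (£1167000 − £712000) = £91000 ≥ £55000, so the exemption is fully phased out
  Base: £1167000 − £0 = £1167000
  £1167000 × 21% = £245070

£245070 > £74600, so the tentative minimum tax is the binding amount.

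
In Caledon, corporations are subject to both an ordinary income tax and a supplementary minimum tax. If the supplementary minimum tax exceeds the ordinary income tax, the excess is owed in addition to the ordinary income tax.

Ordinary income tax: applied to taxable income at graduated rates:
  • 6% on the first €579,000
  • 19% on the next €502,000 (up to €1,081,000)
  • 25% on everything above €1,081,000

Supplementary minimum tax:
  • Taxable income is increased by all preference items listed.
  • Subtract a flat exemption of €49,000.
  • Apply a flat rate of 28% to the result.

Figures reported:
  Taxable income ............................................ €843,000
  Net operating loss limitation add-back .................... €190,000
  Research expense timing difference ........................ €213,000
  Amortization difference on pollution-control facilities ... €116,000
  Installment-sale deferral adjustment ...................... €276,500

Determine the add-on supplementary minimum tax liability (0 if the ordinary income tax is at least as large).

Supplementary minimum tax:
  Adjusted income: €843,000 + €190,000 + €213,000 + €116,000 + €276,500 = €1,638,500
  Less exemption €49,000 → base €1,589,500
  €1,589,500 × 28% = €445,060

Ordinary income tax:
  €579,000 × 6% = €34,740
  €264,000 × 19% = €50,160
  → €84,900

Excess of supplementary minimum tax over ordinary income tax: €445,060 − €84,900 = €360,160.

€360,160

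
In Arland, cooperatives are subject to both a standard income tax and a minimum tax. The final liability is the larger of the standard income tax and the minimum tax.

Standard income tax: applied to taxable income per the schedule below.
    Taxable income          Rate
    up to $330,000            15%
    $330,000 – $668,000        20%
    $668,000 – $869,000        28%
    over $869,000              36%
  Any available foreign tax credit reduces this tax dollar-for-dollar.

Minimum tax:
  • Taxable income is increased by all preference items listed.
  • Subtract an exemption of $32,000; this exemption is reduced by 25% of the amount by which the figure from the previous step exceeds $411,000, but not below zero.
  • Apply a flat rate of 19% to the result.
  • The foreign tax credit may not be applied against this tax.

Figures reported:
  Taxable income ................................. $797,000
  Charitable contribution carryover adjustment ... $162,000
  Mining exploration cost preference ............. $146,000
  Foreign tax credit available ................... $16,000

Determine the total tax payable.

$209,950

Minimum tax:
  Adjusted income: $797,000 + $162,000 + $146,000 = $1,105,000
  Exemption: 25% × ($1,105,000 − $411,000) = $173,500 ≥ $32,000, so the exemption is fully phased out
  Base: $1,105,000 − $0 = $1,105,000
  $1,105,000 × 19% = $209,950

Standard income tax:
  $330,000 × 15% = $49,500
  $338,000 × 20% = $67,600
  $129,000 × 28% = $36,120
  → $153,220
  Less foreign tax credit $16,000 → $137,220

$209,950 > $137,220, so the minimum tax is the binding amount.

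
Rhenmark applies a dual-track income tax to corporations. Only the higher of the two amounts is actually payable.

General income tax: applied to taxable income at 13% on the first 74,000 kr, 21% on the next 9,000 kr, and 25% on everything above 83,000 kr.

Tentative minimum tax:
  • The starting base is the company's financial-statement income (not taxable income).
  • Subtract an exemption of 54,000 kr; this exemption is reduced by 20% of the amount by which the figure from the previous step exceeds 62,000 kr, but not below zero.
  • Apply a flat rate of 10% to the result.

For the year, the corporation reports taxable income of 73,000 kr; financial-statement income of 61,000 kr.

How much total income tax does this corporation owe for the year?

General income tax:
  73,000 kr × 13% = 9,490 kr

Tentative minimum tax:
  Base (financial-statement income): 61,000 kr
  Exemption: 61,000 kr ≤ 62,000 kr, so full 54,000 kr applies
  Base: 61,000 kr − 54,000 kr = 7,000 kr
  7,000 kr × 10% = 700 kr

9,490 kr > 700 kr, so the general income tax governs.

9,490 kr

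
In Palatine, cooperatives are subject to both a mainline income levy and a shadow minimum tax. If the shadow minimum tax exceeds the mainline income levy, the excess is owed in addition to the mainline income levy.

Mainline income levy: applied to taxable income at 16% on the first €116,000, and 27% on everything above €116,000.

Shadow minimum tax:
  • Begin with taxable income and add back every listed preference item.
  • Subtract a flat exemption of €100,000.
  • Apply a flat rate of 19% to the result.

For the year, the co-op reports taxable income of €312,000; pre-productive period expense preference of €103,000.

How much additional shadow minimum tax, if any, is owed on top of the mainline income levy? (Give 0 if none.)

€0

Shadow minimum tax:
  Adjusted income: €312,000 + €103,000 = €415,000
  Less exemption €100,000 → base €315,000
  €315,000 × 19% = €59,850

Mainline income levy:
  €116,000 × 16% = €18,560
  €196,000 × 27% = €52,920
  → €71,480

€59,850 ≤ €71,480, so no add-on is due.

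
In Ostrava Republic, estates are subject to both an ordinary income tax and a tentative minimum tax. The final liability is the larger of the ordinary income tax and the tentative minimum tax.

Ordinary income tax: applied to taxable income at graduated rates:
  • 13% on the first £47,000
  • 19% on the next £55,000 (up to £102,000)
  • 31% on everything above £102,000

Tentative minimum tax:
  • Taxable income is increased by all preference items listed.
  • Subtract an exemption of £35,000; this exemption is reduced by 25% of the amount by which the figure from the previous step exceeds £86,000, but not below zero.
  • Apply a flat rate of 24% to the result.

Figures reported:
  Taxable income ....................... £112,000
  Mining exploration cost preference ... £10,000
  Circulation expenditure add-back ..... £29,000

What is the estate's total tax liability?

£31,740

Ordinary income tax:
  £47,000 × 13% = £6,110
  £55,000 × 19% = £10,450
  £10,000 × 31% = £3,100
  → £19,660

Tentative minimum tax:
  Adjusted income: £112,000 + £10,000 + £29,000 = £151,000
  Exemption: £35,000 − 25% × (£151,000 − £86,000) = £35,000 − £16,250 = £18,750
  Base: £151,000 − £18,750 = £132,250
  £132,250 × 24% = £31,740

£31,740 > £19,660, so the tentative minimum tax is the binding amount.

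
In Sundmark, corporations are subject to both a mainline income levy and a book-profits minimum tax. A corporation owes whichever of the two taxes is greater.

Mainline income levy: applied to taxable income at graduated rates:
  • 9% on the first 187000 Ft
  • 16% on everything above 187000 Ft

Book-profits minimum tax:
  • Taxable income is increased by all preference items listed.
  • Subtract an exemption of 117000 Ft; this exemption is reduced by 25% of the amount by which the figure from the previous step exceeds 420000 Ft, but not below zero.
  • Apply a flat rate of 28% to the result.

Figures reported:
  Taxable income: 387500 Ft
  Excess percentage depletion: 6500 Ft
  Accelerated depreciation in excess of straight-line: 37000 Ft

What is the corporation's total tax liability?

88690 Ft

Book-profits minimum tax:
  Adjusted income: 387500 Ft + 6500 Ft + 37000 Ft = 431000 Ft
  Exemption: 117000 Ft − 25% × (431000 Ft − 420000 Ft) = 117000 Ft − 2750 Ft = 114250 Ft
  Base: 431000 Ft − 114250 Ft = 316750 Ft
  316750 Ft × 28% = 88690 Ft

Mainline income levy:
  187000 Ft × 9% = 16830 Ft
  200500 Ft × 16% = 32080 Ft
  → 48910 Ft

88690 Ft > 48910 Ft, so the book-profits minimum tax is the binding amount.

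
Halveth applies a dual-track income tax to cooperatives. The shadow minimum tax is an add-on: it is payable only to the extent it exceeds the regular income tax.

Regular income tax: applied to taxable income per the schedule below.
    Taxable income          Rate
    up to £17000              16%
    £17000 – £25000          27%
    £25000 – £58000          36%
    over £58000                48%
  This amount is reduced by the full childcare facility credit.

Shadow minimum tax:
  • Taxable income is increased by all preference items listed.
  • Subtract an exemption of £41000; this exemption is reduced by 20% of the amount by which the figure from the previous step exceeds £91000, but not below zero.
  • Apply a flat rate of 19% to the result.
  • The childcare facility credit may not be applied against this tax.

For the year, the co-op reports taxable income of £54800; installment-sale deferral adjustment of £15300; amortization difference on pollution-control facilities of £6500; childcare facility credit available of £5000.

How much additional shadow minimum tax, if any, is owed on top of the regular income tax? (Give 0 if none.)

£0

Regular income tax:
  £17000 × 16% = £2720
  £8000 × 27% = £2160
  £29800 × 36% = £10728
  → £15608
  Less childcare facility credit £5000 → £10608

Shadow minimum tax:
  Adjusted income: £54800 + £15300 + £6500 = £76600
  Exemption: £76600 ≤ £91000, so full £41000 applies
  Base: £76600 − £41000 = £35600
  £35600 × 19% = £6764

£6764 ≤ £10608, so no add-on is due.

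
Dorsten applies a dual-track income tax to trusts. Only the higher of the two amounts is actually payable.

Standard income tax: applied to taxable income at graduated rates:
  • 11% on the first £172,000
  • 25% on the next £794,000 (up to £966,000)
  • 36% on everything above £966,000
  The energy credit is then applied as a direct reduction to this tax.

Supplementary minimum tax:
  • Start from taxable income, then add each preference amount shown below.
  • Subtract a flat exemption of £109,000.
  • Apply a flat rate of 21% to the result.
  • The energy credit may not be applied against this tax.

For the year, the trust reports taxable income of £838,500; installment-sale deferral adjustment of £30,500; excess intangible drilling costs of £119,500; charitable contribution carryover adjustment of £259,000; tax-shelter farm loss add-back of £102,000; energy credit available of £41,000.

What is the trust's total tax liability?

£260,505

Supplementary minimum tax:
  Adjusted income: £838,500 + £30,500 + £119,500 + £259,000 + £102,000 = £1,349,500
  Less exemption £109,000 → base £1,240,500
  £1,240,500 × 21% = £260,505

Standard income tax:
  £172,000 × 11% = £18,920
  £666,500 × 25% = £166,625
  → £185,545
  Less energy credit £41,000 → £144,545

£260,505 > £144,545, so the supplementary minimum tax is the binding amount.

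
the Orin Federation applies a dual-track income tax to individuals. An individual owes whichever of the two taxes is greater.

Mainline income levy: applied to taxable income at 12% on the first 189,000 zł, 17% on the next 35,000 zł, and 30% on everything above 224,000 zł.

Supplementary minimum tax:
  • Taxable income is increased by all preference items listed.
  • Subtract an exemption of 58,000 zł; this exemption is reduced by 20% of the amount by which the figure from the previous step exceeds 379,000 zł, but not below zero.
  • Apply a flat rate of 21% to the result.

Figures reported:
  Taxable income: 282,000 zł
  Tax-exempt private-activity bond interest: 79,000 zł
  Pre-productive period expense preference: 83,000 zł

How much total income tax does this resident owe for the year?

Supplementary minimum tax:
  Adjusted income: 282,000 zł + 79,000 zł + 83,000 zł = 444,000 zł
  Exemption: 58,000 zł − 20% × (444,000 zł − 379,000 zł) = 58,000 zł − 13,000 zł = 45,000 zł
  Base: 444,000 zł − 45,000 zł = 399,000 zł
  399,000 zł × 21% = 83,790 zł

Mainline income levy:
  189,000 zł × 12% = 22,680 zł
  35,000 zł × 17% = 5,950 zł
  58,000 zł × 30% = 17,400 zł
  → 46,030 zł

83,790 zł > 46,030 zł, so the supplementary minimum tax is the binding amount.

83,790 zł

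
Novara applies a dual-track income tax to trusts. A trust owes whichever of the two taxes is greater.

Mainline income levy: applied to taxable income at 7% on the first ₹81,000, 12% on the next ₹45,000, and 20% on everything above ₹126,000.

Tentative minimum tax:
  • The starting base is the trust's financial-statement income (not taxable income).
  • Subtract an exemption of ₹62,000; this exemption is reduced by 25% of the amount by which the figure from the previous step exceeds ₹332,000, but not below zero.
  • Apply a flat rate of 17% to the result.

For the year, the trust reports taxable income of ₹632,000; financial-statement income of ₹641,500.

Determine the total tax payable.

Mainline income levy:
  ₹81,000 × 7% = ₹5,670
  ₹45,000 × 12% = ₹5,400
  ₹506,000 × 20% = ₹101,200
  → ₹112,270

Tentative minimum tax:
  Base (financial-statement income): ₹641,500
  Exemption: 25% × (₹641,500 − ₹332,000) = ₹77,375 ≥ ₹62,000, so the exemption is fully phased out
  Base: ₹641,500 − ₹0 = ₹641,500
  ₹641,500 × 17% = ₹109,055

₹112,270 > ₹109,055, so the mainline income levy governs.

₹112,270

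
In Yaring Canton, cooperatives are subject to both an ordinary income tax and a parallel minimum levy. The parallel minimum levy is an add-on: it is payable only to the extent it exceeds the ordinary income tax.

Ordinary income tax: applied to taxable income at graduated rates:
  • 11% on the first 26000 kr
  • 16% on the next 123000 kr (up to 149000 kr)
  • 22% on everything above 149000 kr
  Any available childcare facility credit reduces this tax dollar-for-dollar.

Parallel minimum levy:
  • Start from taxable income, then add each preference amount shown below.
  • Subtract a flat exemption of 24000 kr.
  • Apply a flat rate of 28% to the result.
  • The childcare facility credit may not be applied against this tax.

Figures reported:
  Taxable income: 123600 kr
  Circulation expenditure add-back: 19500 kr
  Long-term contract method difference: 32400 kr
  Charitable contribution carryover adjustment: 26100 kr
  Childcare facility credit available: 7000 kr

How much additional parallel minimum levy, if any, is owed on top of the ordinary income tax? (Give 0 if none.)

Parallel minimum levy:
  Adjusted income: 123600 kr + 19500 kr + 32400 kr + 26100 kr = 201600 kr
  Less exemption 24000 kr → base 177600 kr
  177600 kr × 28% = 49728 kr

Ordinary income tax:
  26000 kr × 11% = 2860 kr
  97600 kr × 16% = 15616 kr
  → 18476 kr
  Less childcare facility credit 7000 kr → 11476 kr

Excess of parallel minimum levy over ordinary income tax: 49728 kr − 11476 kr = 38252 kr.

38252 kr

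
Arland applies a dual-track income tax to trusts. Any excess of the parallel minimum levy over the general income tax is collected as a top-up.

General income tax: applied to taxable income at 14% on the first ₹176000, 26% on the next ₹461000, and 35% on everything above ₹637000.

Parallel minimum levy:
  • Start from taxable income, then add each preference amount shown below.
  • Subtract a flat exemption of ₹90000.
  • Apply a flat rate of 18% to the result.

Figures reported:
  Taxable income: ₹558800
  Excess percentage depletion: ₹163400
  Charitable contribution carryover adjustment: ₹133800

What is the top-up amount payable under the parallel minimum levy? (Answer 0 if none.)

₹13712

General income tax:
  ₹176000 × 14% = ₹24640
  ₹382800 × 26% = ₹99528
  → ₹124168

Parallel minimum levy:
  Adjusted income: ₹558800 + ₹163400 + ₹133800 = ₹856000
  Less exemption ₹90000 → base ₹766000
  ₹766000 × 18% = ₹137880

Excess of parallel minimum levy over general income tax: ₹137880 − ₹124168 = ₹13712.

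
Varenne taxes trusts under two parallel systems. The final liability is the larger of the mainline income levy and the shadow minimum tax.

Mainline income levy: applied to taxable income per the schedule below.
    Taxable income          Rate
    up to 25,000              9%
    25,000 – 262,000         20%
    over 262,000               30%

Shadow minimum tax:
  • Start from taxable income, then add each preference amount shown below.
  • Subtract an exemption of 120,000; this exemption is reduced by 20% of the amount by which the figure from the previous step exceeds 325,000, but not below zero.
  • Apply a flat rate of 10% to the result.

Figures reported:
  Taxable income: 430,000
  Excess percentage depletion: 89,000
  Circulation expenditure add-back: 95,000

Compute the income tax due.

100,050

Mainline income levy:
  25,000 × 9% = 2,250
  237,000 × 20% = 47,400
  168,000 × 30% = 50,400
  → 100,050

Shadow minimum tax:
  Adjusted income: 430,000 + 89,000 + 95,000 = 614,000
  Exemption: 120,000 − 20% × (614,000 − 325,000) = 120,000 − 57,800 = 62,200
  Base: 614,000 − 62,200 = 551,800
  551,800 × 10% = 55,180

100,050 > 55,180, so the mainline income levy governs.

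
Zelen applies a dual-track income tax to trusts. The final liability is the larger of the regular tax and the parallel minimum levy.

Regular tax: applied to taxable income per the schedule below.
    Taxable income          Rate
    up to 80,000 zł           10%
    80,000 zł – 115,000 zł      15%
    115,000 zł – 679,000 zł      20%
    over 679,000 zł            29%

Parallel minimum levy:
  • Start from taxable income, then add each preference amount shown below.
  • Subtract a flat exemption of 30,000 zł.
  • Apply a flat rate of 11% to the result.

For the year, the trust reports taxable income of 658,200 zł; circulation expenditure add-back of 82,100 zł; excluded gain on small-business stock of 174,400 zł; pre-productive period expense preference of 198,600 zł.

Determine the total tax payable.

121,890 zł

Parallel minimum levy:
  Adjusted income: 658,200 zł + 82,100 zł + 174,400 zł + 198,600 zł = 1,113,300 zł
  Less exemption 30,000 zł → base 1,083,300 zł
  1,083,300 zł × 11% = 119,163 zł

Regular tax:
  80,000 zł × 10% = 8,000 zł
  35,000 zł × 15% = 5,250 zł
  543,200 zł × 20% = 108,640 zł
  → 121,890 zł

121,890 zł > 119,163 zł, so the regular tax governs.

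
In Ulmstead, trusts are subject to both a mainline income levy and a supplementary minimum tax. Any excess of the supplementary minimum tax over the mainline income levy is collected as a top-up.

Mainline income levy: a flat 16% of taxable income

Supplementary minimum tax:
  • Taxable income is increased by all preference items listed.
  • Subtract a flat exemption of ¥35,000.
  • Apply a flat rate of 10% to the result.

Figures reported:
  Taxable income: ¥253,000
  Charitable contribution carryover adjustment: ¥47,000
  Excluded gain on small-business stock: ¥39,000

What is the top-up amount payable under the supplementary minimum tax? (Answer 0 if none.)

¥0

Supplementary minimum tax:
  Adjusted income: ¥253,000 + ¥47,000 + ¥39,000 = ¥339,000
  Less exemption ¥35,000 → base ¥304,000
  ¥304,000 × 10% = ¥30,400

Mainline income levy:
  ¥253,000 × 16% = ¥40,480

¥30,400 ≤ ¥40,480, so no add-on is due.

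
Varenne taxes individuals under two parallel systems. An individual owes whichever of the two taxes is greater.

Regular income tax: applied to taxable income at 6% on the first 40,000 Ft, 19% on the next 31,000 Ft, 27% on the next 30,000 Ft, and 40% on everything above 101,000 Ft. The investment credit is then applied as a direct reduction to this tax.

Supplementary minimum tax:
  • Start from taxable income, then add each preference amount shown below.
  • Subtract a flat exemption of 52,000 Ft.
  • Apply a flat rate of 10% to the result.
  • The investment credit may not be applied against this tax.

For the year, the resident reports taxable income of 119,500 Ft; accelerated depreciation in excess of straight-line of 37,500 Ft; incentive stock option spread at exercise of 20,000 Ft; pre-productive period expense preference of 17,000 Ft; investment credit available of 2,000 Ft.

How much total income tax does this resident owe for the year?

21,790 Ft

Regular income tax:
  40,000 Ft × 6% = 2,400 Ft
  31,000 Ft × 19% = 5,890 Ft
  30,000 Ft × 27% = 8,100 Ft
  18,500 Ft × 40% = 7,400 Ft
  → 23,790 Ft
  Less investment credit 2,000 Ft → 21,790 Ft

Supplementary minimum tax:
  Adjusted income: 119,500 Ft + 37,500 Ft + 20,000 Ft + 17,000 Ft = 194,000 Ft
  Less exemption 52,000 Ft → base 142,000 Ft
  142,000 Ft × 10% = 14,200 Ft

21,790 Ft > 14,200 Ft, so the regular income tax governs.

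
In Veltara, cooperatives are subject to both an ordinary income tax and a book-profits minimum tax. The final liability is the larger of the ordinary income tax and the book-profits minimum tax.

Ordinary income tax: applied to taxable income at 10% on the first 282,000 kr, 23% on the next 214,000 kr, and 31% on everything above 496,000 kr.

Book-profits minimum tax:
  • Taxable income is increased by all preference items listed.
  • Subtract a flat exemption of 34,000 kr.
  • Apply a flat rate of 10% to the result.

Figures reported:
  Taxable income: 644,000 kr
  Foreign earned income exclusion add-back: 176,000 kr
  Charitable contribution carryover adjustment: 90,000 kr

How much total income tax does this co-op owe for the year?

Ordinary income tax:
  282,000 kr × 10% = 28,200 kr
  214,000 kr × 23% = 49,220 kr
  148,000 kr × 31% = 45,880 kr
  → 123,300 kr

Book-profits minimum tax:
  Adjusted income: 644,000 kr + 176,000 kr + 90,000 kr = 910,000 kr
  Less exemption 34,000 kr → base 876,000 kr
  876,000 kr × 10% = 87,600 kr

123,300 kr > 87,600 kr, so the ordinary income tax governs.

123,300 kr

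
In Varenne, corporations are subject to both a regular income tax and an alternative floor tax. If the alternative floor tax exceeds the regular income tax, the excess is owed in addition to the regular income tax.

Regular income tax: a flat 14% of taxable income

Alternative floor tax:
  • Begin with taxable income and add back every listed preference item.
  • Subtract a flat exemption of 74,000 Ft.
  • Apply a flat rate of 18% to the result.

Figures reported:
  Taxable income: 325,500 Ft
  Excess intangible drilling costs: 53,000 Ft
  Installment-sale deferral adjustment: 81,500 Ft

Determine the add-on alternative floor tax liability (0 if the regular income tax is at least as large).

Alternative floor tax:
  Adjusted income: 325,500 Ft + 53,000 Ft + 81,500 Ft = 460,000 Ft
  Less exemption 74,000 Ft → base 386,000 Ft
  386,000 Ft × 18% = 69,480 Ft

Regular income tax:
  325,500 Ft × 14% = 45,570 Ft

Excess of alternative floor tax over regular income tax: 69,480 Ft − 45,570 Ft = 23,910 Ft.

23,910 Ft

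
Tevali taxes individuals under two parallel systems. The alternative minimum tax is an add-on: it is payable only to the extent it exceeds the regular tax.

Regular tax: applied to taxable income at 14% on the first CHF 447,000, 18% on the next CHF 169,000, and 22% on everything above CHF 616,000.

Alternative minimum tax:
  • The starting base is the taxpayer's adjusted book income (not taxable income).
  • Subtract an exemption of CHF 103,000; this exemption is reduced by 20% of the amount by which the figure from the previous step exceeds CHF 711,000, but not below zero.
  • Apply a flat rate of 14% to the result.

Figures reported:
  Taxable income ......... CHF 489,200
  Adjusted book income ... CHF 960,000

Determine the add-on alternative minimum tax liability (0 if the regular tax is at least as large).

Alternative minimum tax:
  Base (adjusted book income): CHF 960,000
  Exemption: CHF 103,000 − 20% × (CHF 960,000 − CHF 711,000) = CHF 103,000 − CHF 49,800 = CHF 53,200
  Base: CHF 960,000 − CHF 53,200 = CHF 906,800
  CHF 906,800 × 14% = CHF 126,952

Regular tax:
  CHF 447,000 × 14% = CHF 62,580
  CHF 42,200 × 18% = CHF 7,596
  → CHF 70,176

Excess of alternative minimum tax over regular tax: CHF 126,952 − CHF 70,176 = CHF 56,776.

CHF 56,776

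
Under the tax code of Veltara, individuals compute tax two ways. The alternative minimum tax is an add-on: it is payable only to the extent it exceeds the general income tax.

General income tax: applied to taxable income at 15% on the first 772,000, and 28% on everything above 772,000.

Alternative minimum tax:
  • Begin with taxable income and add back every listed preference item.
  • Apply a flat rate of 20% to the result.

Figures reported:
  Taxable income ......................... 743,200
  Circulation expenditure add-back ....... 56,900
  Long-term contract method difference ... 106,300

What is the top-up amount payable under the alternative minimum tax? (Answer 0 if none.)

69,800

Alternative minimum tax:
  Adjusted income: 743,200 + 56,900 + 106,300 = 906,400
  906,400 × 20% = 181,280

General income tax:
  743,200 × 15% = 111,480

Excess of alternative minimum tax over general income tax: 181,280 − 111,480 = 69,800.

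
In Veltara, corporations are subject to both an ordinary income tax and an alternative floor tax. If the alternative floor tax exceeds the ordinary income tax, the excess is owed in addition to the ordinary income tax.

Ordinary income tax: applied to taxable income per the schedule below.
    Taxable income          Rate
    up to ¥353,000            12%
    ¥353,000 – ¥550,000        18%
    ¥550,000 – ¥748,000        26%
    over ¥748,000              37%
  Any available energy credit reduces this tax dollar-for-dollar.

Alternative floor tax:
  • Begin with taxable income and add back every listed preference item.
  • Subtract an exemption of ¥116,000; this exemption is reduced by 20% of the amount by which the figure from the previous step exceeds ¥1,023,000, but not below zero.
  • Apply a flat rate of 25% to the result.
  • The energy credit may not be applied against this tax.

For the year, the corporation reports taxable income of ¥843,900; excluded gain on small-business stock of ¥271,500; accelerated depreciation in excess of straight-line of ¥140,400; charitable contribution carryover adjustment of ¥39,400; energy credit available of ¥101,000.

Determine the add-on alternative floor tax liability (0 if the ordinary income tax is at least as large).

¥244,627

Alternative floor tax:
  Adjusted income: ¥843,900 + ¥271,500 + ¥140,400 + ¥39,400 = ¥1,295,200
  Exemption: ¥116,000 − 20% × (¥1,295,200 − ¥1,023,000) = ¥116,000 − ¥54,440 = ¥61,560
  Base: ¥1,295,200 − ¥61,560 = ¥1,233,640
  ¥1,233,640 × 25% = ¥308,410

Ordinary income tax:
  ¥353,000 × 12% = ¥42,360
  ¥197,000 × 18% = ¥35,460
  ¥198,000 × 26% = ¥51,480
  ¥95,900 × 37% = ¥35,483
  → ¥164,783
  Less energy credit ¥101,000 → ¥63,783

Excess of alternative floor tax over ordinary income tax: ¥308,410 − ¥63,783 = ¥244,627.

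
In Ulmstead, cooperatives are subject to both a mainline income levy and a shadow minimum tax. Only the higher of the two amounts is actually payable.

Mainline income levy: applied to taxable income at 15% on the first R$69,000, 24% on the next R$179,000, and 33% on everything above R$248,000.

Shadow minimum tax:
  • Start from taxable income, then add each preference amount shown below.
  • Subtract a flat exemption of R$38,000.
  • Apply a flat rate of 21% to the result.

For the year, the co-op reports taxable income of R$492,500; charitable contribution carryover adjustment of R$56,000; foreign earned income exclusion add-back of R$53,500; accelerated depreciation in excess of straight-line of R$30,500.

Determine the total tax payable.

Mainline income levy:
  R$69,000 × 15% = R$10,350
  R$179,000 × 24% = R$42,960
  R$244,500 × 33% = R$80,685
  → R$133,995

Shadow minimum tax:
  Adjusted income: R$492,500 + R$56,000 + R$53,500 + R$30,500 = R$632,500
  Less exemption R$38,000 → base R$594,500
  R$594,500 × 21% = R$124,845

R$133,995 > R$124,845, so the mainline income levy governs.

R$133,995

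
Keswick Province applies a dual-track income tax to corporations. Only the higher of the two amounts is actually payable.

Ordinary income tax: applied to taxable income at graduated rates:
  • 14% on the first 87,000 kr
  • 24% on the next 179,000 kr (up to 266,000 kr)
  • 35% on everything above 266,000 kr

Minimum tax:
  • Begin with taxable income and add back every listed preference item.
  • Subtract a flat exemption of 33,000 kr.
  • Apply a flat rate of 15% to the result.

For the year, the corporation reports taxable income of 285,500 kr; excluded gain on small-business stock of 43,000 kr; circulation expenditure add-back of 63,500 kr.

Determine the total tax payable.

Ordinary income tax:
  87,000 kr × 14% = 12,180 kr
  179,000 kr × 24% = 42,960 kr
  19,500 kr × 35% = 6,825 kr
  → 61,965 kr

Minimum tax:
  Adjusted income: 285,500 kr + 43,000 kr + 63,500 kr = 392,000 kr
  Less exemption 33,000 kr → base 359,000 kr
  359,000 kr × 15% = 53,850 kr

61,965 kr > 53,850 kr, so the ordinary income tax governs.

61,965 kr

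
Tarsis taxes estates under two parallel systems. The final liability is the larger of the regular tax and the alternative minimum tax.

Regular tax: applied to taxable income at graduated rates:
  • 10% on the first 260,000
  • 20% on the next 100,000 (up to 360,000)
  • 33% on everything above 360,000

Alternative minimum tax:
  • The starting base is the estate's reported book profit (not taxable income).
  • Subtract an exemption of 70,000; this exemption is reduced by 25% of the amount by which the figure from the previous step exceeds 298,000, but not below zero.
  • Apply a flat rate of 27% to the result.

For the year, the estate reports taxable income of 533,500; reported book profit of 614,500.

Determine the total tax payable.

165,915

Alternative minimum tax:
  Base (reported book profit): 614,500
  Exemption: 25% × (614,500 − 298,000) = 79,125 ≥ 70,000, so the exemption is fully phased out
  Base: 614,500 − 0 = 614,500
  614,500 × 27% = 165,915

Regular tax:
  260,000 × 10% = 26,000
  100,000 × 20% = 20,000
  173,500 × 33% = 57,255
  → 103,255

165,915 > 103,255, so the alternative minimum tax is the binding amount.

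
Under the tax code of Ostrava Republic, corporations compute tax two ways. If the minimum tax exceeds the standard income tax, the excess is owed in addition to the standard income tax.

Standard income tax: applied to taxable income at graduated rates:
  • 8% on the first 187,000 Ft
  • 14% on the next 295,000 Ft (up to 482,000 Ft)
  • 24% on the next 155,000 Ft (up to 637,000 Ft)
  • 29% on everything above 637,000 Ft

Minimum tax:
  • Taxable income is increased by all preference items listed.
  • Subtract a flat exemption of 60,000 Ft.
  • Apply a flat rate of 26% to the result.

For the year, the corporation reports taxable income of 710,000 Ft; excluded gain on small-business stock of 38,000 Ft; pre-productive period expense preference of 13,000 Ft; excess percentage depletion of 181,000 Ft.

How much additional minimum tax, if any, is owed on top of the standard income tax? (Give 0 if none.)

114,690 Ft

Minimum tax:
  Adjusted income: 710,000 Ft + 38,000 Ft + 13,000 Ft + 181,000 Ft = 942,000 Ft
  Less exemption 60,000 Ft → base 882,000 Ft
  882,000 Ft × 26% = 229,320 Ft

Standard income tax:
  187,000 Ft × 8% = 14,960 Ft
  295,000 Ft × 14% = 41,300 Ft
  155,000 Ft × 24% = 37,200 Ft
  73,000 Ft × 29% = 21,170 Ft
  → 114,630 Ft

Excess of minimum tax over standard income tax: 229,320 Ft − 114,630 Ft = 114,690 Ft.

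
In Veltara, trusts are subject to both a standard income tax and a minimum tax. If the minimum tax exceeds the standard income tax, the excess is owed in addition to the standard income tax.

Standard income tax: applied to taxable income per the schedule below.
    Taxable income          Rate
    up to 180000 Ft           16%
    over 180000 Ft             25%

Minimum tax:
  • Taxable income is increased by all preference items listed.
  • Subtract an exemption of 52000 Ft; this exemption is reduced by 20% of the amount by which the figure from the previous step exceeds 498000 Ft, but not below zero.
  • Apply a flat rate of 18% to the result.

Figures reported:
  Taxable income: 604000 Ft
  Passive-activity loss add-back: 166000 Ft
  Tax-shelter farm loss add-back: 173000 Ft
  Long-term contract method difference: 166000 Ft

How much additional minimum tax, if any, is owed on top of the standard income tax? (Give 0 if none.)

Minimum tax:
  Adjusted income: 604000 Ft + 166000 Ft + 173000 Ft + 166000 Ft = 1109000 Ft
  Exemption: 20% × (1109000 Ft − 498000 Ft) = 122200 Ft ≥ 52000 Ft, so the exemption is fully phased out
  Base: 1109000 Ft − 0 Ft = 1109000 Ft
  1109000 Ft × 18% = 199620 Ft

Standard income tax:
  180000 Ft × 16% = 28800 Ft
  424000 Ft × 25% = 106000 Ft
  → 134800 Ft

Excess of minimum tax over standard income tax: 199620 Ft − 134800 Ft = 64820 Ft.

64820 Ft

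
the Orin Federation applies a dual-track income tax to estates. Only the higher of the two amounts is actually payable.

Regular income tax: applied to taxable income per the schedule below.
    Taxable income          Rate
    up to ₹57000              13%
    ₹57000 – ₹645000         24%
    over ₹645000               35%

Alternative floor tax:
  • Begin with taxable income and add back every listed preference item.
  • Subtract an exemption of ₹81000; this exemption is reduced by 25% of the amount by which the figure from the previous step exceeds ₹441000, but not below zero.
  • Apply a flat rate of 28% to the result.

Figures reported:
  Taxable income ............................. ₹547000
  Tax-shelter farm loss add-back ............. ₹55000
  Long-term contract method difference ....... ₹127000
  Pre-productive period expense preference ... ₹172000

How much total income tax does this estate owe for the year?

Regular income tax:
  ₹57000 × 13% = ₹7410
  ₹490000 × 24% = ₹117600
  → ₹125010

Alternative floor tax:
  Adjusted income: ₹547000 + ₹55000 + ₹127000 + ₹172000 = ₹901000
  Exemption: 25% × (₹901000 − ₹441000) = ₹115000 ≥ ₹81000, so the exemption is fully phased out
  Base: ₹901000 − ₹0 = ₹901000
  ₹901000 × 28% = ₹252280

₹252280 > ₹125010, so the alternative floor tax is the binding amount.

₹252280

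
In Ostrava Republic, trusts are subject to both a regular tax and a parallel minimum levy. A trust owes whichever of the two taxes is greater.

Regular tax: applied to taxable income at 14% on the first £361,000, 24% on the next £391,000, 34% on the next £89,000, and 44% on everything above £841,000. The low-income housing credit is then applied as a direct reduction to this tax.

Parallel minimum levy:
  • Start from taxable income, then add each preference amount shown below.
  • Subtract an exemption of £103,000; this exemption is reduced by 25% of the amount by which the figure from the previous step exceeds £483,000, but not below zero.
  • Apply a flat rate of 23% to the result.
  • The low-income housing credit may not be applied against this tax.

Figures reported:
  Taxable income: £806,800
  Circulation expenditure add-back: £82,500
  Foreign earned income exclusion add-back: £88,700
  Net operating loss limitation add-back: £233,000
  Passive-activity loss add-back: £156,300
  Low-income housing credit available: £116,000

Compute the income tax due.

Regular tax:
  £361,000 × 14% = £50,540
  £391,000 × 24% = £93,840
  £54,800 × 34% = £18,632
  → £163,012
  Less low-income housing credit £116,000 → £47,012

Parallel minimum levy:
  Adjusted income: £806,800 + £82,500 + £88,700 + £233,000 + £156,300 = £1,367,300
  Exemption: 25% × (£1,367,300 − £483,000) = £221,075 ≥ £103,000, so the exemption is fully phased out
  Base: £1,367,300 − £0 = £1,367,300
  £1,367,300 × 23% = £314,479

£314,479 > £47,012, so the parallel minimum levy is the binding amount.

£314,479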